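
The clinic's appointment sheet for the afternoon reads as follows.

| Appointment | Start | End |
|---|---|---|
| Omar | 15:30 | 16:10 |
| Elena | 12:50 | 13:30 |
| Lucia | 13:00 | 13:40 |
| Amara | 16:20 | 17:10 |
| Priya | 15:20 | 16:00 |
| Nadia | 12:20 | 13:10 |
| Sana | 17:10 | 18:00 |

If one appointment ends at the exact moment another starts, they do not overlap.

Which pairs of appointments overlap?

Sorted by start: Nadia, Elena, Lucia, Priya, Omar, Amara, Sana.
Elena starts before Nadia ends → Nadia and Elena overlap.
Lucia starts before Nadia ends → Nadia and Lucia overlap.
Priya starts after Nadia ends; Nadia is clear from here.
Lucia starts before Elena ends → Elena and Lucia overlap.
Priya starts after Elena ends; Elena is clear from here.
Priya starts after Lucia ends; Lucia is clear from here.
Omar starts before Priya ends → Priya and Omar overlap.
Amara starts after Priya ends; Priya is clear from here.
Amara starts after Omar ends; Omar is clear from here.
Sana starts exactly when Amara ends (back-to-back, no overlap).

Elena & Lucia, Elena & Nadia, Lucia & Nadia, Omar & Priya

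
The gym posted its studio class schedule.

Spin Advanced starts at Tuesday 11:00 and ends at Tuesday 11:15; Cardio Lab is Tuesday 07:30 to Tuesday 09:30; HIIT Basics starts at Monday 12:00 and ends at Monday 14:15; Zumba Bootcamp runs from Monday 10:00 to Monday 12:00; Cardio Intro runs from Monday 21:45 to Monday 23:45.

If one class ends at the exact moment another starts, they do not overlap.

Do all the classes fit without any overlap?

Sorted by start: Zumba Bootcamp, HIIT Basics, Cardio Intro, Cardio Lab, Spin Advanced.
HIIT Basics starts exactly when Zumba Bootcamp ends (back-to-back, no overlap), so nothing later overlaps Zumba Bootcamp either.
Cardio Intro starts after HIIT Basics ends, so nothing later overlaps HIIT Basics either.
Cardio Lab starts after Cardio Intro ends, so nothing later overlaps Cardio Intro either.
Spin Advanced starts after Cardio Lab ends.
Every pair is clear; the schedule has no overlaps.

Yes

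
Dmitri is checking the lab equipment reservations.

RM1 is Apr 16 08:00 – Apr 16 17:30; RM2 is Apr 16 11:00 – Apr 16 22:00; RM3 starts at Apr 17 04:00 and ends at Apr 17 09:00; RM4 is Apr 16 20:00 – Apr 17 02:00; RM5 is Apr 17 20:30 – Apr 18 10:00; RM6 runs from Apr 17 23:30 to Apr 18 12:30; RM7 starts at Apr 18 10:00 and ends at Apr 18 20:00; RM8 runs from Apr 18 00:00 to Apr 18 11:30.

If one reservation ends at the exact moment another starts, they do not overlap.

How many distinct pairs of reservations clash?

7

Two intervals overlap when each starts before the other ends.
Sorted by start: RM1, RM2, RM4, RM3, RM5, RM6, RM8, RM7.
RM2 starts before RM1 ends → RM1 and RM2 overlap.
RM4 starts after RM1 ends; RM1 is clear from here.
RM4 starts before RM2 ends → RM2 and RM4 overlap.
RM3 starts after RM2 ends; RM2 is clear from here.
RM3 starts after RM4 ends; RM4 is clear from here.
RM5 starts after RM3 ends; RM3 is clear from here.
RM6 starts before RM5 ends → RM5 and RM6 overlap.
RM8 starts before RM5 ends → RM5 and RM8 overlap.
RM7 starts exactly when RM5 ends (back-to-back, no overlap).
RM8 starts before RM6 ends → RM6 and RM8 overlap.
RM7 starts before RM6 ends → RM6 and RM7 overlap.
RM7 starts before RM8 ends → RM8 and RM7 overlap.
Overlapping pairs: RM1 & RM2, RM2 & RM4, RM5 & RM6, RM5 & RM8, RM6 & RM7, RM6 & RM8, RM7 & RM8 — 7 in total.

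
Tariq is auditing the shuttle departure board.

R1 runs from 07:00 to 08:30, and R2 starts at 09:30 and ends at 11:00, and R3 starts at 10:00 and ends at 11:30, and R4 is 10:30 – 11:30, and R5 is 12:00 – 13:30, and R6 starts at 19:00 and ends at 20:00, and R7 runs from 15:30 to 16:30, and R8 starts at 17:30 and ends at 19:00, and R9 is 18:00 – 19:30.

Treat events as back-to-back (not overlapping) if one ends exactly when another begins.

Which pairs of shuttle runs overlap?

Sorted by start: R1, R2, R3, R4, R5, R7, R8, R9, R6.
R2 starts after R1 ends, so R1 has no further overlaps.
R3 starts before R2 ends → R2 and R3 overlap.
R4 starts before R2 ends → R2 and R4 overlap.
R5 starts after R2 ends, so R2 has no further overlaps.
R4 starts before R3 ends → R3 and R4 overlap.
R5 starts after R3 ends, so R3 has no further overlaps.
R5 starts after R4 ends, so R4 has no further overlaps.
R7 starts after R5 ends, so R5 has no further overlaps.
R8 starts after R7 ends, so R7 has no further overlaps.
R9 starts before R8 ends → R8 and R9 overlap.
R6 starts exactly when R8 ends (back-to-back, no overlap).
R6 starts before R9 ends → R9 and R6 overlap.

R2 & R3, R2 & R4, R3 & R4, R6 & R9, R8 & R9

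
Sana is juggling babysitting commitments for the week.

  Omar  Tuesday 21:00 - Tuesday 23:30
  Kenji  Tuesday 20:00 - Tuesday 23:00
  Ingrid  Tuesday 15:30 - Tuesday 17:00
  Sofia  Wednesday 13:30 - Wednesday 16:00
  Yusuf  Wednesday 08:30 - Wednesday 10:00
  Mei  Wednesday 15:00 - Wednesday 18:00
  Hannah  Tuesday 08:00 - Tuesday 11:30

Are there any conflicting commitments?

Sorted by start: Hannah, Ingrid, Kenji, Omar, Yusuf, Sofia, Mei.
Ingrid starts after Hannah ends, so Hannah has no further overlaps.
Kenji starts after Ingrid ends, so Ingrid has no further overlaps.
Omar starts before Kenji ends → Kenji and Omar overlap.
That's a conflict, so the schedule is not conflict-free.

Yes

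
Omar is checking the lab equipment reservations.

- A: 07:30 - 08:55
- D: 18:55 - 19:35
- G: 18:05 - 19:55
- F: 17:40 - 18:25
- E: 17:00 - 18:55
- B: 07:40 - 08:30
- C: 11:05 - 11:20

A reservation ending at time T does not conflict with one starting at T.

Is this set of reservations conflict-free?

No

Two intervals overlap when each starts before the other ends.
Sorted by start: A, B, C, E, F, G, D.
B starts before A ends → A and B overlap.
That's a conflict, so the schedule is not conflict-free.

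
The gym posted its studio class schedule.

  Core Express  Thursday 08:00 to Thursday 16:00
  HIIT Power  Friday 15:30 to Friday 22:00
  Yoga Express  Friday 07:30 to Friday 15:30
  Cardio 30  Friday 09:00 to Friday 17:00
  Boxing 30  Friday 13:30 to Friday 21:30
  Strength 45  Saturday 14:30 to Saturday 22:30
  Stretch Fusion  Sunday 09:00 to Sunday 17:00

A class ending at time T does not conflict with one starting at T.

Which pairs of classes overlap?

Sorted by start: Core Express, Yoga Express, Cardio 30, Boxing 30, HIIT Power, Strength 45, Stretch Fusion.
Yoga Express starts after Core Express ends — done with Core Express.
Cardio 30 starts before Yoga Express ends → Yoga Express and Cardio 30 overlap.
Boxing 30 starts before Yoga Express ends → Yoga Express and Boxing 30 overlap.
HIIT Power starts exactly when Yoga Express ends (back-to-back, no overlap) — done with Yoga Express.
Boxing 30 starts before Cardio 30 ends → Cardio 30 and Boxing 30 overlap.
HIIT Power starts before Cardio 30 ends → Cardio 30 and HIIT Power overlap.
Strength 45 starts after Cardio 30 ends — done with Cardio 30.
HIIT Power starts before Boxing 30 ends → Boxing 30 and HIIT Power overlap.
Strength 45 starts after Boxing 30 ends — done with Boxing 30.
Strength 45 starts after HIIT Power ends — done with HIIT Power.
Stretch Fusion starts after Strength 45 ends.

Boxing 30 & Cardio 30, Boxing 30 & HIIT Power, Boxing 30 & Yoga Express, Cardio 30 & HIIT Power, Cardio 30 & Yoga Express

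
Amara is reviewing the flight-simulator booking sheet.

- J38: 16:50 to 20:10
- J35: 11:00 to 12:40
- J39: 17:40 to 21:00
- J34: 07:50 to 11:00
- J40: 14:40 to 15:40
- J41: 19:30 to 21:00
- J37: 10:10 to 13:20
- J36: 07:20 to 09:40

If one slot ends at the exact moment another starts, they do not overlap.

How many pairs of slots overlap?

6

Sorted by start: J36, J34, J37, J35, J40, J38, J39, J41.
J34 starts before J36 ends → J36 and J34 overlap.
J37 starts after J36 ends, so nothing later overlaps J36 either.
J37 starts before J34 ends → J34 and J37 overlap.
J35 starts exactly when J34 ends (back-to-back, no overlap), so nothing later overlaps J34 either.
J35 starts before J37 ends → J37 and J35 overlap.
J40 starts after J37 ends, so nothing later overlaps J37 either.
J40 starts after J35 ends, so nothing later overlaps J35 either.
J38 starts after J40 ends, so nothing later overlaps J40 either.
J39 starts before J38 ends → J38 and J39 overlap.
J41 starts before J38 ends → J38 and J41 overlap.
J41 starts before J39 ends → J39 and J41 overlap.
Overlapping pairs: J34 & J36, J34 & J37, J35 & J37, J38 & J39, J38 & J41, J39 & J41 — 6 in total.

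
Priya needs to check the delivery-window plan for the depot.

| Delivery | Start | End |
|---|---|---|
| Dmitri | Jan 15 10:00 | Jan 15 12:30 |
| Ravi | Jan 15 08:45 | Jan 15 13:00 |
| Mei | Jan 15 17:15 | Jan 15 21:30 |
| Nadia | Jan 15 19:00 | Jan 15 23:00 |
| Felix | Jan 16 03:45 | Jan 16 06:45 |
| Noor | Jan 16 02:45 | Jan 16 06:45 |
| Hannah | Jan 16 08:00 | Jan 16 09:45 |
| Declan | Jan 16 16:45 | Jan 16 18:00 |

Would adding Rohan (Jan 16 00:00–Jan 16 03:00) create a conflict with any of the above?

Yes — it overlaps Noor

Ravi: ends Jan 15 13:00 at or before Rohan starts Jan 16 00:00 → clear.
Dmitri: ends Jan 15 12:30 at or before Rohan starts Jan 16 00:00 → clear.
Mei: ends Jan 15 21:30 at or before Rohan starts Jan 16 00:00 → clear.
Nadia: ends Jan 15 23:00 at or before Rohan starts Jan 16 00:00 → clear.
Noor: starts Jan 16 02:45 before Rohan ends Jan 16 03:00, and ends Jan 16 06:45 after Rohan starts Jan 16 00:00 → overlap.
Felix: starts Jan 16 03:45 at or after Rohan ends Jan 16 03:00 → clear.
Hannah: starts Jan 16 08:00 at or after Rohan ends Jan 16 03:00 → clear.
Declan: starts Jan 16 16:45 at or after Rohan ends Jan 16 03:00 → clear.
Rohan overlaps Noor.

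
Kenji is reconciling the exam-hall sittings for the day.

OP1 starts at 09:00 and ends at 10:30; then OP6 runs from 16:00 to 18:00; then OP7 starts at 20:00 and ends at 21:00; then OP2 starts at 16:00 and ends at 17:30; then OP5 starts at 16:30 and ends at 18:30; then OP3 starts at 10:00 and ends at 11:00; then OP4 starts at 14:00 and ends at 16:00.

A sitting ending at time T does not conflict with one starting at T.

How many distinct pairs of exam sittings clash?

4

Check each pair: they overlap iff neither finishes before the other starts.
Sorted by start: OP1, OP3, OP4, OP2, OP6, OP5, OP7.
OP3 starts before OP1 ends → OP1 and OP3 overlap.
OP4 starts after OP1 ends — done with OP1.
OP4 starts after OP3 ends — done with OP3.
OP2 starts exactly when OP4 ends (back-to-back, no overlap) — done with OP4.
OP6 starts before OP2 ends → OP2 and OP6 overlap.
OP5 starts before OP2 ends → OP2 and OP5 overlap.
OP7 starts after OP2 ends.
OP5 starts before OP6 ends → OP6 and OP5 overlap.
OP7 starts after OP6 ends.
OP7 starts after OP5 ends.
Overlapping pairs: OP1 & OP3, OP2 & OP5, OP2 & OP6, OP5 & OP6 — 4 in total.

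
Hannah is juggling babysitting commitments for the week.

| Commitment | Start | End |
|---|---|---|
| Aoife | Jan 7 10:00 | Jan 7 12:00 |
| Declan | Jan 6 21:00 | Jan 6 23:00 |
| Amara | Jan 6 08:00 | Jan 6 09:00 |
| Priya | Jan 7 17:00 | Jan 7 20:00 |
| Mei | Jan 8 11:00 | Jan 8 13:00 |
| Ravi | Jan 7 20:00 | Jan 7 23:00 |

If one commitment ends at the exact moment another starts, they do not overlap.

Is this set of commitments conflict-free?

Yes

Sorted by start: Amara, Declan, Aoife, Priya, Ravi, Mei.
Declan starts after Amara ends; Amara is clear from here.
Aoife starts after Declan ends; Declan is clear from here.
Priya starts after Aoife ends; Aoife is clear from here.
Ravi starts exactly when Priya ends (back-to-back, no overlap); Priya is clear from here.
Mei starts after Ravi ends.
Every pair is clear; the schedule has no overlaps.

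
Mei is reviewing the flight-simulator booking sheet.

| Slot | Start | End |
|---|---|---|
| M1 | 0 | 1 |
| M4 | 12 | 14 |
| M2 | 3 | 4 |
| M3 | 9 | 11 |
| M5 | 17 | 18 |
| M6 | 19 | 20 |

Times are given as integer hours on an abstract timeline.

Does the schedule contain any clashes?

No

Check each pair: they overlap iff neither finishes before the other starts.
Sorted by start: M1, M2, M3, M4, M5, M6.
M2 starts after M1 ends, so M1 has no further overlaps.
M3 starts after M2 ends, so M2 has no further overlaps.
M4 starts after M3 ends, so M3 has no further overlaps.
M5 starts after M4 ends, so M4 has no further overlaps.
M6 starts after M5 ends.
Every pair is clear; the schedule has no overlaps.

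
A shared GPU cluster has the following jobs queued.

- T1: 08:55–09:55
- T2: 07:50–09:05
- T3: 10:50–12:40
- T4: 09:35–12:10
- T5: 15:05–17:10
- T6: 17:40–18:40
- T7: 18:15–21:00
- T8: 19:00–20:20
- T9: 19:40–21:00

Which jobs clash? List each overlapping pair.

T1 & T2, T1 & T4, T3 & T4, T6 & T7, T7 & T8, T7 & T9, T8 & T9

Sorted by start: T2, T1, T4, T3, T5, T6, T7, T8, T9.
T1 starts before T2 ends → T2 and T1 overlap.
T4 starts after T2 ends, so nothing later overlaps T2 either.
T4 starts before T1 ends → T1 and T4 overlap.
T3 starts after T1 ends, so nothing later overlaps T1 either.
T3 starts before T4 ends → T4 and T3 overlap.
T5 starts after T4 ends, so nothing later overlaps T4 either.
T5 starts after T3 ends, so nothing later overlaps T3 either.
T6 starts after T5 ends, so nothing later overlaps T5 either.
T7 starts before T6 ends → T6 and T7 overlap.
T8 starts after T6 ends, so nothing later overlaps T6 either.
T8 starts before T7 ends → T7 and T8 overlap.
T9 starts before T7 ends → T7 and T9 overlap.
T9 starts before T8 ends → T8 and T9 overlap.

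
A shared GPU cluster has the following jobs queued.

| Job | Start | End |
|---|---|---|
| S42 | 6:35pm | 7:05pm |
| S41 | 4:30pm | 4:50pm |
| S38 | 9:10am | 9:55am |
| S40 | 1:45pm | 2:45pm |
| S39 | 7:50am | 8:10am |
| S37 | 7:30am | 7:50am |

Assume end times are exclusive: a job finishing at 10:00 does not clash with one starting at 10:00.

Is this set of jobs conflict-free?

Yes

Check each pair: they overlap iff neither finishes before the other starts.
Sorted by start: S37, S39, S38, S40, S41, S42.
S39 starts exactly when S37 ends (back-to-back, no overlap); S37 is clear from here.
S38 starts after S39 ends; S39 is clear from here.
S40 starts after S38 ends; S38 is clear from here.
S41 starts after S40 ends; S40 is clear from here.
S42 starts after S41 ends.
Every pair is clear; the schedule has no overlaps.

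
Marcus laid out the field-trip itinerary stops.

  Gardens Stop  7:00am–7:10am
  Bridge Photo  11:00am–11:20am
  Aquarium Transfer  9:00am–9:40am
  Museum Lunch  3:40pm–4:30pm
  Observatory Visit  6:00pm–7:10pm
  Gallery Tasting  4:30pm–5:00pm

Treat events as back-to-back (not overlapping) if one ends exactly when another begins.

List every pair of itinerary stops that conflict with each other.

none

Sorted by start: Gardens Stop, Aquarium Transfer, Bridge Photo, Museum Lunch, Gallery Tasting, Observatory Visit.
Aquarium Transfer starts after Gardens Stop ends, so Gardens Stop has no further overlaps.
Bridge Photo starts after Aquarium Transfer ends, so Aquarium Transfer has no further overlaps.
Museum Lunch starts after Bridge Photo ends, so Bridge Photo has no further overlaps.
Gallery Tasting starts exactly when Museum Lunch ends (back-to-back, no overlap), so Museum Lunch has no further overlaps.
Observatory Visit starts after Gallery Tasting ends.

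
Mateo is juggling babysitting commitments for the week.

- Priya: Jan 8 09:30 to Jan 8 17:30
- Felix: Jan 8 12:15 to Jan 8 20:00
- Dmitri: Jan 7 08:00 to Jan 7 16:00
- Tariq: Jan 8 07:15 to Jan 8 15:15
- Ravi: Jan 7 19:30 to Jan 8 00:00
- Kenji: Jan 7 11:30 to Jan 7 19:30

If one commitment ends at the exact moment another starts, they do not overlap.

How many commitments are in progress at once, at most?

Sort all start/end points and keep a running count:
Jan 7 08:00 start Dmitri → 1
Jan 7 11:30 start Kenji → 2
Jan 7 16:00 end Dmitri → 1
Jan 7 19:30 end Kenji → 0
Jan 7 19:30 start Ravi → 1
Jan 8 00:00 end Ravi → 0
Jan 8 07:15 start Tariq → 1
Jan 8 09:30 start Priya → 2
Jan 8 12:15 start Felix → 3
Jan 8 15:15 end Tariq → 2
Jan 8 17:30 end Priya → 1
Jan 8 20:00 end Felix → 0
Peak is 3, at Jan 8 12:15 (Felix, Priya, Tariq).

3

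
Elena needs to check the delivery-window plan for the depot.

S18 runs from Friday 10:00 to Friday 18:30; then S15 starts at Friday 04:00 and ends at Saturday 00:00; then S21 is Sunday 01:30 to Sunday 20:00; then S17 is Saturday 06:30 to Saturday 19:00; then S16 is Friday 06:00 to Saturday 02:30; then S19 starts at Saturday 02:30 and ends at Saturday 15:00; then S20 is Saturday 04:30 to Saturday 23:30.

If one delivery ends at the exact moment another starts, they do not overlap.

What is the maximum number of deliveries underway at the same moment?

3

Sort all start/end points and keep a running count:
Friday 04:00 start S15 → 1
Friday 06:00 start S16 → 2
Friday 10:00 start S18 → 3
Friday 18:30 end S18 → 2
Saturday 00:00 end S15 → 1
Saturday 02:30 end S16 → 0
Saturday 02:30 start S19 → 1
Saturday 04:30 start S20 → 2
Saturday 06:30 start S17 → 3
Saturday 15:00 end S19 → 2
Saturday 19:00 end S17 → 1
Saturday 23:30 end S20 → 0
Sunday 01:30 start S21 → 1
Sunday 20:00 end S21 → 0
Peak is 3, at Friday 10:00 (S15, S16, S18).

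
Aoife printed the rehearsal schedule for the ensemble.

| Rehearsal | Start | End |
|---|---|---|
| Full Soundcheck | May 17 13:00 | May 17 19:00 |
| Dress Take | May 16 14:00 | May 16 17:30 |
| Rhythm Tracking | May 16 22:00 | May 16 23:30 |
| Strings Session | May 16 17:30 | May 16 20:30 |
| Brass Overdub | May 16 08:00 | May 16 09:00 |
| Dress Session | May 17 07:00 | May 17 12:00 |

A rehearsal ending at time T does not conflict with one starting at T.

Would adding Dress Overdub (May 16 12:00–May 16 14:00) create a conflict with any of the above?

No — it doesn't clash with anything

Brass Overdub: ends May 16 09:00 at or before Dress Overdub starts May 16 12:00 → clear.
Dress Take: starts May 16 14:00 at or after Dress Overdub ends May 16 14:00 → clear.
Strings Session: starts May 16 17:30 at or after Dress Overdub ends May 16 14:00 → clear.
Rhythm Tracking: starts May 16 22:00 at or after Dress Overdub ends May 16 14:00 → clear.
Dress Session: starts May 17 07:00 at or after Dress Overdub ends May 16 14:00 → clear.
Full Soundcheck: starts May 17 13:00 at or after Dress Overdub ends May 16 14:00 → clear.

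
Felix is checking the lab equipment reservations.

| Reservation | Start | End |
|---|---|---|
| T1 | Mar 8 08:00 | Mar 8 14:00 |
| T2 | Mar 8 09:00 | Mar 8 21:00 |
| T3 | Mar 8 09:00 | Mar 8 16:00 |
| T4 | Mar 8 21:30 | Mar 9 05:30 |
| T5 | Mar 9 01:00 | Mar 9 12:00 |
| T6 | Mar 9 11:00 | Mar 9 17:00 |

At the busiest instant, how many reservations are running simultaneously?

3

Sort all start/end points and keep a running count:
Mar 8 08:00 start T1 → 1
Mar 8 09:00 start T2 → 2
Mar 8 09:00 start T3 → 3
Mar 8 14:00 end T1 → 2
Mar 8 16:00 end T3 → 1
Mar 8 21:00 end T2 → 0
Mar 8 21:30 start T4 → 1
Mar 9 01:00 start T5 → 2
Mar 9 05:30 end T4 → 1
Mar 9 11:00 start T6 → 2
Mar 9 12:00 end T5 → 1
Mar 9 17:00 end T6 → 0
Peak is 3, at Mar 8 09:00 (T1, T2, T3).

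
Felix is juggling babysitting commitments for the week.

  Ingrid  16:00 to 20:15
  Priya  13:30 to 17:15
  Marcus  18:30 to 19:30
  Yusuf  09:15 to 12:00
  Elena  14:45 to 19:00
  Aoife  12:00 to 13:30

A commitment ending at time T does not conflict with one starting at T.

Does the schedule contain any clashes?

Sorted by start: Yusuf, Aoife, Priya, Elena, Ingrid, Marcus.
Aoife starts exactly when Yusuf ends (back-to-back, no overlap), so Yusuf has no further overlaps.
Priya starts exactly when Aoife ends (back-to-back, no overlap), so Aoife has no further overlaps.
Elena starts before Priya ends → Priya and Elena overlap.
That's a conflict, so the schedule is not conflict-free.

Yes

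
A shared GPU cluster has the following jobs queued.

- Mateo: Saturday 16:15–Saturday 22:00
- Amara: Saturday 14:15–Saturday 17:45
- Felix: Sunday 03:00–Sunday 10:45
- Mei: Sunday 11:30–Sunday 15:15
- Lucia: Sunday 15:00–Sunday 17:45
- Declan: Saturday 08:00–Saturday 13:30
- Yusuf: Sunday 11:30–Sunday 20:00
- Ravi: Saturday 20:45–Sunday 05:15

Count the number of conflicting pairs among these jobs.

Sorted by start: Declan, Amara, Mateo, Ravi, Felix, Mei, Yusuf, Lucia.
Amara starts after Declan ends; Declan is clear from here.
Mateo starts before Amara ends → Amara and Mateo overlap.
Ravi starts after Amara ends; Amara is clear from here.
Ravi starts before Mateo ends → Mateo and Ravi overlap.
Felix starts after Mateo ends; Mateo is clear from here.
Felix starts before Ravi ends → Ravi and Felix overlap.
Mei starts after Ravi ends; Ravi is clear from here.
Mei starts after Felix ends; Felix is clear from here.
Yusuf starts before Mei ends → Mei and Yusuf overlap.
Lucia starts before Mei ends → Mei and Lucia overlap.
Lucia starts before Yusuf ends → Yusuf and Lucia overlap.
Overlapping pairs: Amara & Mateo, Felix & Ravi, Lucia & Mei, Lucia & Yusuf, Mateo & Ravi, Mei & Yusuf — 6 in total.

6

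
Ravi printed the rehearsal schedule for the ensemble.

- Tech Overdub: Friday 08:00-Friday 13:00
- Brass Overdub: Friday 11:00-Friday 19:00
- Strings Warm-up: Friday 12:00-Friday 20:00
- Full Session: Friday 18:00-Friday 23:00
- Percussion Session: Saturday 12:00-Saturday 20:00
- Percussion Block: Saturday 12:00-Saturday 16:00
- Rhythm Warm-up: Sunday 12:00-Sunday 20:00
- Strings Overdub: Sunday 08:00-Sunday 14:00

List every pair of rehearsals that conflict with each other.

Brass Overdub & Full Session, Brass Overdub & Strings Warm-up, Brass Overdub & Tech Overdub, Full Session & Strings Warm-up, Percussion Block & Percussion Session, Rhythm Warm-up & Strings Overdub, Strings Warm-up & Tech Overdub

Sorted by start: Tech Overdub, Brass Overdub, Strings Warm-up, Full Session, Percussion Session, Percussion Block, Strings Overdub, Rhythm Warm-up.
Brass Overdub starts before Tech Overdub ends → Tech Overdub and Brass Overdub overlap.
Strings Warm-up starts before Tech Overdub ends → Tech Overdub and Strings Warm-up overlap.
Full Session starts after Tech Overdub ends; Tech Overdub is clear from here.
Strings Warm-up starts before Brass Overdub ends → Brass Overdub and Strings Warm-up overlap.
Full Session starts before Brass Overdub ends → Brass Overdub and Full Session overlap.
Percussion Session starts after Brass Overdub ends; Brass Overdub is clear from here.
Full Session starts before Strings Warm-up ends → Strings Warm-up and Full Session overlap.
Percussion Session starts after Strings Warm-up ends; Strings Warm-up is clear from here.
Percussion Session starts after Full Session ends; Full Session is clear from here.
Percussion Block starts before Percussion Session ends → Percussion Session and Percussion Block overlap.
Strings Overdub starts after Percussion Session ends; Percussion Session is clear from here.
Strings Overdub starts after Percussion Block ends; Percussion Block is clear from here.
Rhythm Warm-up starts before Strings Overdub ends → Strings Overdub and Rhythm Warm-up overlap.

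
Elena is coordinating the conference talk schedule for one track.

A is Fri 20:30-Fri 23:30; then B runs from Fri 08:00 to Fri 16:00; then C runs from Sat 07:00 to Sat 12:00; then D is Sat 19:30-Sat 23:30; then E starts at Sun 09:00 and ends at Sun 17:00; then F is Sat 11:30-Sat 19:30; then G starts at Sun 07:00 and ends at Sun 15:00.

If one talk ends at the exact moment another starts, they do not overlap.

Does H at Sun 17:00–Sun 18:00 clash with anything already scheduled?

No — it doesn't clash with anything

B: ends Fri 16:00 at or before H starts Sun 17:00 → clear.
A: ends Fri 23:30 at or before H starts Sun 17:00 → clear.
C: ends Sat 12:00 at or before H starts Sun 17:00 → clear.
F: ends Sat 19:30 at or before H starts Sun 17:00 → clear.
D: ends Sat 23:30 at or before H starts Sun 17:00 → clear.
G: ends Sun 15:00 at or before H starts Sun 17:00 → clear.
E: ends Sun 17:00 at or before H starts Sun 17:00 → clear.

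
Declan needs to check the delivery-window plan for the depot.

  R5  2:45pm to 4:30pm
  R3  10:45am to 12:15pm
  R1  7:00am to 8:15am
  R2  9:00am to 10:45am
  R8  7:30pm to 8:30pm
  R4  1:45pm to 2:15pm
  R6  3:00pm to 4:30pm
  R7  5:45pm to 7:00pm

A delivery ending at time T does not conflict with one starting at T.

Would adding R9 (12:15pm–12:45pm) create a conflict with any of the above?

No — it doesn't clash with anything

R1: ends 8:15am at or before R9 starts 12:15pm → clear.
R2: ends 10:45am at or before R9 starts 12:15pm → clear.
R3: ends 12:15pm at or before R9 starts 12:15pm → clear.
R4: starts 1:45pm at or after R9 ends 12:45pm → clear.
R5: starts 2:45pm at or after R9 ends 12:45pm → clear.
R6: starts 3:00pm at or after R9 ends 12:45pm → clear.
R7: starts 5:45pm at or after R9 ends 12:45pm → clear.
R8: starts 7:30pm at or after R9 ends 12:45pm → clear.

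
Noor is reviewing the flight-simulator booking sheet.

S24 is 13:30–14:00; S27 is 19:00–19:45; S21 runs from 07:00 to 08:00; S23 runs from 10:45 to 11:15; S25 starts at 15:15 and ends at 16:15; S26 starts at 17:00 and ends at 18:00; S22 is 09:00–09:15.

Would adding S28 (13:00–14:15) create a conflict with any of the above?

S21: ends 08:00 at or before S28 starts 13:00 → clear.
S22: ends 09:15 at or before S28 starts 13:00 → clear.
S23: ends 11:15 at or before S28 starts 13:00 → clear.
S24: starts 13:30 before S28 ends 14:15, and ends 14:00 after S28 starts 13:00 → overlap.
S25: starts 15:15 at or after S28 ends 14:15 → clear.
S26: starts 17:00 at or after S28 ends 14:15 → clear.
S27: starts 19:00 at or after S28 ends 14:15 → clear.
S28 overlaps S24.

Yes — it overlaps S24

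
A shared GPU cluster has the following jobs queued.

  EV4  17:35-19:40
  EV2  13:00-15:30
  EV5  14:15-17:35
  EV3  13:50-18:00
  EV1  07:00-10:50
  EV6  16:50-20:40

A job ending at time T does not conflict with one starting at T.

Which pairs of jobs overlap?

Sorted by start: EV1, EV2, EV3, EV5, EV6, EV4.
EV2 starts after EV1 ends — done with EV1.
EV3 starts before EV2 ends → EV2 and EV3 overlap.
EV5 starts before EV2 ends → EV2 and EV5 overlap.
EV6 starts after EV2 ends — done with EV2.
EV5 starts before EV3 ends → EV3 and EV5 overlap.
EV6 starts before EV3 ends → EV3 and EV6 overlap.
EV4 starts before EV3 ends → EV3 and EV4 overlap.
EV6 starts before EV5 ends → EV5 and EV6 overlap.
EV4 starts exactly when EV5 ends (back-to-back, no overlap).
EV4 starts before EV6 ends → EV6 and EV4 overlap.

EV2 & EV3, EV2 & EV5, EV3 & EV4, EV3 & EV5, EV3 & EV6, EV4 & EV6, EV5 & EV6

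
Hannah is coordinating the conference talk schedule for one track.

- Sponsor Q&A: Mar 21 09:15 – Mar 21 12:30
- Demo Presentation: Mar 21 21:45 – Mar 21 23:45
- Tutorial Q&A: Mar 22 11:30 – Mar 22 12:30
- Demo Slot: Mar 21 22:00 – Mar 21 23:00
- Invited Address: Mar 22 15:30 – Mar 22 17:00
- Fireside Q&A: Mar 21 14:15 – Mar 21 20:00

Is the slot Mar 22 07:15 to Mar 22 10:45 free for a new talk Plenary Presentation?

Yes — the slot is free

Sponsor Q&A: ends Mar 21 12:30 at or before Plenary Presentation starts Mar 22 07:15 → clear.
Fireside Q&A: ends Mar 21 20:00 at or before Plenary Presentation starts Mar 22 07:15 → clear.
Demo Presentation: ends Mar 21 23:45 at or before Plenary Presentation starts Mar 22 07:15 → clear.
Demo Slot: ends Mar 21 23:00 at or before Plenary Presentation starts Mar 22 07:15 → clear.
Tutorial Q&A: starts Mar 22 11:30 at or after Plenary Presentation ends Mar 22 10:45 → clear.
Invited Address: starts Mar 22 15:30 at or after Plenary Presentation ends Mar 22 10:45 → clear.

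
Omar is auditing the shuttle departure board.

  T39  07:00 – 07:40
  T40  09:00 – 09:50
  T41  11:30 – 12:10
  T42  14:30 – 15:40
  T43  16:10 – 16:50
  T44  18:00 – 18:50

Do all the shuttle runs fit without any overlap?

Yes

Check each pair: they overlap iff neither finishes before the other starts.
Sorted by start: T39, T40, T41, T42, T43, T44.
T40 starts after T39 ends, so T39 has no further overlaps.
T41 starts after T40 ends, so T40 has no further overlaps.
T42 starts after T41 ends, so T41 has no further overlaps.
T43 starts after T42 ends, so T42 has no further overlaps.
T44 starts after T43 ends.
Every pair is clear; the schedule has no overlaps.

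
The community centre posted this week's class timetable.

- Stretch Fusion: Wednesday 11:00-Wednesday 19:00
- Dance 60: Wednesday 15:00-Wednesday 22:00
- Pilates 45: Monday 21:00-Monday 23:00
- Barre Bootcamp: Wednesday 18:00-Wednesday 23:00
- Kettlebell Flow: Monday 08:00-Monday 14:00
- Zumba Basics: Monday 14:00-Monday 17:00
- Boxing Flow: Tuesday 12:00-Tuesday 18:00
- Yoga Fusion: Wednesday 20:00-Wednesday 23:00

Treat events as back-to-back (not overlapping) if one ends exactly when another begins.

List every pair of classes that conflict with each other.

Barre Bootcamp & Dance 60, Barre Bootcamp & Stretch Fusion, Barre Bootcamp & Yoga Fusion, Dance 60 & Stretch Fusion, Dance 60 & Yoga Fusion

Sorted by start: Kettlebell Flow, Zumba Basics, Pilates 45, Boxing Flow, Stretch Fusion, Dance 60, Barre Bootcamp, Yoga Fusion.
Zumba Basics starts exactly when Kettlebell Flow ends (back-to-back, no overlap), so nothing later overlaps Kettlebell Flow either.
Pilates 45 starts after Zumba Basics ends, so nothing later overlaps Zumba Basics either.
Boxing Flow starts after Pilates 45 ends, so nothing later overlaps Pilates 45 either.
Stretch Fusion starts after Boxing Flow ends, so nothing later overlaps Boxing Flow either.
Dance 60 starts before Stretch Fusion ends → Stretch Fusion and Dance 60 overlap.
Barre Bootcamp starts before Stretch Fusion ends → Stretch Fusion and Barre Bootcamp overlap.
Yoga Fusion starts after Stretch Fusion ends.
Barre Bootcamp starts before Dance 60 ends → Dance 60 and Barre Bootcamp overlap.
Yoga Fusion starts before Dance 60 ends → Dance 60 and Yoga Fusion overlap.
Yoga Fusion starts before Barre Bootcamp ends → Barre Bootcamp and Yoga Fusion overlap.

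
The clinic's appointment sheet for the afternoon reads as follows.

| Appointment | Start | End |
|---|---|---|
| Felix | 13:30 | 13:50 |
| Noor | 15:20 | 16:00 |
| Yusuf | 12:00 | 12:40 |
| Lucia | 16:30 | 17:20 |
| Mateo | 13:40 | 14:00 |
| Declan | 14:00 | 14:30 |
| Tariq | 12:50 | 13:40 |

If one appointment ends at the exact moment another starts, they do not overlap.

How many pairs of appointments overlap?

Check each pair: they overlap iff neither finishes before the other starts.
Sorted by start: Yusuf, Tariq, Felix, Mateo, Declan, Noor, Lucia.
Tariq starts after Yusuf ends, so nothing later overlaps Yusuf either.
Felix starts before Tariq ends → Tariq and Felix overlap.
Mateo starts exactly when Tariq ends (back-to-back, no overlap), so nothing later overlaps Tariq either.
Mateo starts before Felix ends → Felix and Mateo overlap.
Declan starts after Felix ends, so nothing later overlaps Felix either.
Declan starts exactly when Mateo ends (back-to-back, no overlap), so nothing later overlaps Mateo either.
Noor starts after Declan ends, so nothing later overlaps Declan either.
Lucia starts after Noor ends.
Overlapping pairs: Felix & Mateo, Felix & Tariq — 2 in total.

2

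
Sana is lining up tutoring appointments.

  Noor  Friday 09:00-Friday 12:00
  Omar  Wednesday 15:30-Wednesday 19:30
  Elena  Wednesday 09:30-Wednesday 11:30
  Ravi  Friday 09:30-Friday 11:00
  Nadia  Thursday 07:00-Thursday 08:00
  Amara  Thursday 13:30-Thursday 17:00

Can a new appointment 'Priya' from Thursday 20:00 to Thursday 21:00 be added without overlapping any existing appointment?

Elena: ends Wednesday 11:30 at or before Priya starts Thursday 20:00 → clear.
Omar: ends Wednesday 19:30 at or before Priya starts Thursday 20:00 → clear.
Nadia: ends Thursday 08:00 at or before Priya starts Thursday 20:00 → clear.
Amara: ends Thursday 17:00 at or before Priya starts Thursday 20:00 → clear.
Noor: starts Friday 09:00 at or after Priya ends Thursday 21:00 → clear.
Ravi: starts Friday 09:30 at or after Priya ends Thursday 21:00 → clear.

Yes — the slot is free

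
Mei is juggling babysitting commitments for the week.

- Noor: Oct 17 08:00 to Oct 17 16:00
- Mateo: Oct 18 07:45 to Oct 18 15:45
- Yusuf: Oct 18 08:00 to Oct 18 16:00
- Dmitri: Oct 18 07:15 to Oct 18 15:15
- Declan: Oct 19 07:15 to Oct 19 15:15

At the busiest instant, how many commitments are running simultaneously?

3

Sort all start/end points and keep a running count:
Oct 17 08:00 start Noor → 1
Oct 17 16:00 end Noor → 0
Oct 18 07:15 start Dmitri → 1
Oct 18 07:45 start Mateo → 2
Oct 18 08:00 start Yusuf → 3
Oct 18 15:15 end Dmitri → 2
Oct 18 15:45 end Mateo → 1
Oct 18 16:00 end Yusuf → 0
Oct 19 07:15 start Declan → 1
Oct 19 15:15 end Declan → 0
Peak is 3, at Oct 18 08:00 (Dmitri, Mateo, Yusuf).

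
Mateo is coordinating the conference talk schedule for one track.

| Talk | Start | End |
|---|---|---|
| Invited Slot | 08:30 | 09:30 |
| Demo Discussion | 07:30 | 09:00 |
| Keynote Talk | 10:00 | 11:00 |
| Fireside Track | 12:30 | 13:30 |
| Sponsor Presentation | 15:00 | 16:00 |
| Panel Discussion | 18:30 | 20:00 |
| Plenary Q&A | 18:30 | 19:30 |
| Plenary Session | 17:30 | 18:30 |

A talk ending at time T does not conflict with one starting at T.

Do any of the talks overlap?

Yes

Check each pair: they overlap iff neither finishes before the other starts.
Sorted by start: Demo Discussion, Invited Slot, Keynote Talk, Fireside Track, Sponsor Presentation, Plenary Session, Panel Discussion, Plenary Q&A.
Invited Slot starts before Demo Discussion ends → Demo Discussion and Invited Slot overlap.
That's a conflict, so the schedule is not conflict-free.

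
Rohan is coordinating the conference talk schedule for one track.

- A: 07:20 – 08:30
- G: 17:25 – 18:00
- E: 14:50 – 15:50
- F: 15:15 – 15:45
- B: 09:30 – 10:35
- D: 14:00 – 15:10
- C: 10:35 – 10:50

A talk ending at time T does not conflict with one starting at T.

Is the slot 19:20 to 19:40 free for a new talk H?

Yes — the slot is free

A: ends 08:30 at or before H starts 19:20 → clear.
B: ends 10:35 at or before H starts 19:20 → clear.
C: ends 10:50 at or before H starts 19:20 → clear.
D: ends 15:10 at or before H starts 19:20 → clear.
E: ends 15:50 at or before H starts 19:20 → clear.
F: ends 15:45 at or before H starts 19:20 → clear.
G: ends 18:00 at or before H starts 19:20 → clear.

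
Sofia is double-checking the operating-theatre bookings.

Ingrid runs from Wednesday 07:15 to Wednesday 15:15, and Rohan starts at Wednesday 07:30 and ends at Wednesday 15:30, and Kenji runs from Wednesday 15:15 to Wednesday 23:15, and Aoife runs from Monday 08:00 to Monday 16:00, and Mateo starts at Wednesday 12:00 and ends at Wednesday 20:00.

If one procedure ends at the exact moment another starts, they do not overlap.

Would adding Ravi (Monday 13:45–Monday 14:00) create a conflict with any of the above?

Aoife: starts Monday 08:00 before Ravi ends Monday 14:00, and ends Monday 16:00 after Ravi starts Monday 13:45 → overlap.
Ingrid: starts Wednesday 07:15 at or after Ravi ends Monday 14:00 → clear.
Rohan: starts Wednesday 07:30 at or after Ravi ends Monday 14:00 → clear.
Mateo: starts Wednesday 12:00 at or after Ravi ends Monday 14:00 → clear.
Kenji: starts Wednesday 15:15 at or after Ravi ends Monday 14:00 → clear.
Ravi overlaps Aoife.

Yes — it overlaps Aoife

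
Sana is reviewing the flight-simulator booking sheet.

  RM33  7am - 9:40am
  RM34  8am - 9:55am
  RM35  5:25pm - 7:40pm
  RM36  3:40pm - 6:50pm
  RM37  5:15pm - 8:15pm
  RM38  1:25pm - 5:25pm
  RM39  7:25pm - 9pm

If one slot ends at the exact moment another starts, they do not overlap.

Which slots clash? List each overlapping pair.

RM33 & RM34, RM35 & RM36, RM35 & RM37, RM35 & RM39, RM36 & RM37, RM36 & RM38, RM37 & RM38, RM37 & RM39

Two intervals overlap when each starts before the other ends.
Sorted by start: RM33, RM34, RM38, RM36, RM37, RM35, RM39.
RM34 starts before RM33 ends → RM33 and RM34 overlap.
RM38 starts after RM33 ends; RM33 is clear from here.
RM38 starts after RM34 ends; RM34 is clear from here.
RM36 starts before RM38 ends → RM38 and RM36 overlap.
RM37 starts before RM38 ends → RM38 and RM37 overlap.
RM35 starts exactly when RM38 ends (back-to-back, no overlap); RM38 is clear from here.
RM37 starts before RM36 ends → RM36 and RM37 overlap.
RM35 starts before RM36 ends → RM36 and RM35 overlap.
RM39 starts after RM36 ends.
RM35 starts before RM37 ends → RM37 and RM35 overlap.
RM39 starts before RM37 ends → RM37 and RM39 overlap.
RM39 starts before RM35 ends → RM35 and RM39 overlap.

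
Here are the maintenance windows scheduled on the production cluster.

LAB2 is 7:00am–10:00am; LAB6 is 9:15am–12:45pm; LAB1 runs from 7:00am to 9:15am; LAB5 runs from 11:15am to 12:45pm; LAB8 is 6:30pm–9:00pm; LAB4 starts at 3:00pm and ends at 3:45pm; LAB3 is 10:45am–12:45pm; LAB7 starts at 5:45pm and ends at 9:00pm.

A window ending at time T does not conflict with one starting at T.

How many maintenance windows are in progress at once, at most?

Sweep the timeline, counting +1 at each start and −1 at each end (ends before starts at a tie):
7:00am start LAB1 → 1
7:00am start LAB2 → 2
9:15am end LAB1 → 1
9:15am start LAB6 → 2
10:00am end LAB2 → 1
10:45am start LAB3 → 2
11:15am start LAB5 → 3
12:45pm end LAB3 → 2
12:45pm end LAB5 → 1
12:45pm end LAB6 → 0
3:00pm start LAB4 → 1
3:45pm end LAB4 → 0
5:45pm start LAB7 → 1
6:30pm start LAB8 → 2
9:00pm end LAB7 → 1
9:00pm end LAB8 → 0
Peak is 3, at 11:15am (LAB3, LAB5, LAB6).

3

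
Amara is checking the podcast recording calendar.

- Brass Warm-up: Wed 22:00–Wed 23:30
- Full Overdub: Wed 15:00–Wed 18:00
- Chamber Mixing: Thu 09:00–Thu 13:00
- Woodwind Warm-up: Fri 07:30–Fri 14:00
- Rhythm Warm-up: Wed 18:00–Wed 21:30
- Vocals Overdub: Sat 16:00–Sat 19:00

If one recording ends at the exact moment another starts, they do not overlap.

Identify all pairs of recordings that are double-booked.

Two intervals overlap when each starts before the other ends.
Sorted by start: Full Overdub, Rhythm Warm-up, Brass Warm-up, Chamber Mixing, Woodwind Warm-up, Vocals Overdub.
Rhythm Warm-up starts exactly when Full Overdub ends (back-to-back, no overlap); Full Overdub is clear from here.
Brass Warm-up starts after Rhythm Warm-up ends; Rhythm Warm-up is clear from here.
Chamber Mixing starts after Brass Warm-up ends; Brass Warm-up is clear from here.
Woodwind Warm-up starts after Chamber Mixing ends; Chamber Mixing is clear from here.
Vocals Overdub starts after Woodwind Warm-up ends.

no overlapping pairs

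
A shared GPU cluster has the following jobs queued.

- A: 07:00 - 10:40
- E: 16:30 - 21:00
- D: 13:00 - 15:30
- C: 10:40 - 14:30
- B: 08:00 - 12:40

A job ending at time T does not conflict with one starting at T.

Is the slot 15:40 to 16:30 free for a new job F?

Yes — the slot is free

A: ends 10:40 at or before F starts 15:40 → clear.
B: ends 12:40 at or before F starts 15:40 → clear.
C: ends 14:30 at or before F starts 15:40 → clear.
D: ends 15:30 at or before F starts 15:40 → clear.
E: starts 16:30 at or after F ends 16:30 → clear.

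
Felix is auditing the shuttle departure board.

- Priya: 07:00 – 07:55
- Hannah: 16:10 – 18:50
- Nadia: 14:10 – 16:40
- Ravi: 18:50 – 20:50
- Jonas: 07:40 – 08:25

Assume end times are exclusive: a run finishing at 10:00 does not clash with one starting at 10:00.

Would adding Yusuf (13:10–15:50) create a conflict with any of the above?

Yes — it overlaps Nadia

Priya: ends 07:55 at or before Yusuf starts 13:10 → clear.
Jonas: ends 08:25 at or before Yusuf starts 13:10 → clear.
Nadia: starts 14:10 before Yusuf ends 15:50, and ends 16:40 after Yusuf starts 13:10 → overlap.
Hannah: starts 16:10 at or after Yusuf ends 15:50 → clear.
Ravi: starts 18:50 at or after Yusuf ends 15:50 → clear.
Yusuf overlaps Nadia.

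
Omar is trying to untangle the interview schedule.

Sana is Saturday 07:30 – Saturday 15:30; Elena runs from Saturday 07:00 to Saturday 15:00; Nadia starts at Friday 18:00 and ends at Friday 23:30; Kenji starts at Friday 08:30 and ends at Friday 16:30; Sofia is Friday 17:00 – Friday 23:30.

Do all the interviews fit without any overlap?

Sorted by start: Kenji, Sofia, Nadia, Elena, Sana.
Sofia starts after Kenji ends, so Kenji has no further overlaps.
Nadia starts before Sofia ends → Sofia and Nadia overlap.
That's a conflict, so the schedule is not conflict-free.

No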